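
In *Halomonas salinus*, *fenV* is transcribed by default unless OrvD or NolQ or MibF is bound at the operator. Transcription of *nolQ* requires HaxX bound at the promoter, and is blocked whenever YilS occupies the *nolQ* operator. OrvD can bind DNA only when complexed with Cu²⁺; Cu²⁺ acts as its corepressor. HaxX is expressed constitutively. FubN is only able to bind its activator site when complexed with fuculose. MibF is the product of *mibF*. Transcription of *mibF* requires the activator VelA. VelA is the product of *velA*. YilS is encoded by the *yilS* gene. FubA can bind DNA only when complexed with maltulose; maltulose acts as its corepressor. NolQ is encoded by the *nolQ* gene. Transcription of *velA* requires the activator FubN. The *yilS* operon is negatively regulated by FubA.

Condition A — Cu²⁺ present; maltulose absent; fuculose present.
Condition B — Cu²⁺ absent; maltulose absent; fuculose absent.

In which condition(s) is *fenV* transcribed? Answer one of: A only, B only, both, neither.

Condition A:
Cu²⁺ is present, so OrvD is active.
HaxX is produced constitutively and is active.
Maltulose is absent, so FubA is inactive.
With no repressor bound, *yilS* is transcribed.
So YilS is produced and active.
With repressor YilS bound, *nolQ* is not transcribed.
So NolQ is not produced.
Fuculose is present, so FubN is active.
No repressor is bound and FubN is active, so *velA* is transcribed.
So VelA is produced and active.
No repressor is bound and VelA is active, so *mibF* is transcribed.
So MibF is produced and active.
With repressor OrvD bound, *fenV* is not transcribed.
→ *fenV* is OFF in A.
Condition B:
Cu²⁺ is absent, so OrvD is inactive.
HaxX is produced constitutively and is active.
Maltulose is absent, so FubA is inactive.
With no repressor bound, *yilS* is transcribed.
So YilS is produced and active.
With repressor YilS bound, *nolQ* is not transcribed.
So NolQ is not produced.
Fuculose is absent, so FubN is inactive.
Required activator FubN is absent, so *velA* is not transcribed.
So VelA is not produced.
Required activator VelA is absent, so *mibF* is not transcribed.
So MibF is not produced.
With no repressor bound, *fenV* is transcribed.
→ *fenV* is ON in B.

B only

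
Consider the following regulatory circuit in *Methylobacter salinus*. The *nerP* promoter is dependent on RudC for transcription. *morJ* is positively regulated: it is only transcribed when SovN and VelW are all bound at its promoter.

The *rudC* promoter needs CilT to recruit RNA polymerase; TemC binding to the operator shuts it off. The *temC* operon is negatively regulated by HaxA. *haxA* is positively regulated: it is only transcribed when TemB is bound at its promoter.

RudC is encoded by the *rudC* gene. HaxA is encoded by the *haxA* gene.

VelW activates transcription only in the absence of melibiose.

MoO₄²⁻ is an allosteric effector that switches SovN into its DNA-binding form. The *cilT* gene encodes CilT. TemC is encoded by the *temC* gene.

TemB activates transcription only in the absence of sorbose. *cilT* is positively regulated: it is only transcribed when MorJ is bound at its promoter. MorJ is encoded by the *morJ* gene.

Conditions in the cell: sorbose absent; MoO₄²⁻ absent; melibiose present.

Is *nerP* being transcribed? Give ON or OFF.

OFF

Sorbose is absent, so TemB is active.
No repressor is bound and TemB is active, so *haxA* is transcribed.
So HaxA is produced and active.
With repressor HaxA bound, *temC* is not transcribed.
So TemC is not produced.
MoO₄²⁻ is absent, so SovN is inactive.
Melibiose is present, so VelW is inactive.
Required activator SovN is absent, so *morJ* is not transcribed.
So MorJ is not produced.
Required activator MorJ is absent, so *cilT* is not transcribed.
So CilT is not produced.
Required activator CilT is absent, so *rudC* is not transcribed.
So RudC is not produced.
Required activator RudC is absent, so *nerP* is not transcribed.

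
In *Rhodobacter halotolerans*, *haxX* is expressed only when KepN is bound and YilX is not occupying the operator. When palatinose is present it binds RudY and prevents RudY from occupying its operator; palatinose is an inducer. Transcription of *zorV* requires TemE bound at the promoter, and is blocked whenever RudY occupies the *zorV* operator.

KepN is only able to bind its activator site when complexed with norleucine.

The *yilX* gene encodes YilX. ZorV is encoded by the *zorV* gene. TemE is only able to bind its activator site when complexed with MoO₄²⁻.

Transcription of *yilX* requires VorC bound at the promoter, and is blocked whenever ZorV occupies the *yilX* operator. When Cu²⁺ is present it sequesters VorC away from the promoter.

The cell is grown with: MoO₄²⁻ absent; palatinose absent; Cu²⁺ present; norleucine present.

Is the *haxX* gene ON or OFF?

Cu²⁺ is present, so VorC is inactive.
Palatinose is absent, so RudY is active.
MoO₄²⁻ is absent, so TemE is inactive.
With repressor RudY bound, *zorV* is not transcribed.
So ZorV is not produced.
Required activator VorC is absent, so *yilX* is not transcribed.
So YilX is not produced.
Norleucine is present, so KepN is active.
No repressor is bound and KepN is active, so *haxX* is transcribed.

ON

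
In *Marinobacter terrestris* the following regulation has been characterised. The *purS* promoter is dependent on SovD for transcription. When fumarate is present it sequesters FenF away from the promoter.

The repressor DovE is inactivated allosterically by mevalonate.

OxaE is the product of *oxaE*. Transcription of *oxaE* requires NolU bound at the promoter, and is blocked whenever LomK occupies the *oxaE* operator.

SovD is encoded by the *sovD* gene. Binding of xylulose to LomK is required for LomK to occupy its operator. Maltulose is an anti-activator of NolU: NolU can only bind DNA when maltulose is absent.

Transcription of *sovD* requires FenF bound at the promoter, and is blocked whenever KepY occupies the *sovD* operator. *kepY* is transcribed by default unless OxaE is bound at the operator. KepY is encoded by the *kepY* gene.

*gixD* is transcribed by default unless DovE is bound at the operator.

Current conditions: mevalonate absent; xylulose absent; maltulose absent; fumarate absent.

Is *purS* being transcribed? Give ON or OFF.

ON

Xylulose is absent, so LomK is inactive.
Maltulose is absent, so NolU is active.
No repressor is bound and NolU is active, so *oxaE* is transcribed.
So OxaE is produced and active.
With repressor OxaE bound, *kepY* is not transcribed.
So KepY is not produced.
Fumarate is absent, so FenF is active.
No repressor is bound and FenF is active, so *sovD* is transcribed.
So SovD is produced and active.
No repressor is bound and SovD is active, so *purS* is transcribed.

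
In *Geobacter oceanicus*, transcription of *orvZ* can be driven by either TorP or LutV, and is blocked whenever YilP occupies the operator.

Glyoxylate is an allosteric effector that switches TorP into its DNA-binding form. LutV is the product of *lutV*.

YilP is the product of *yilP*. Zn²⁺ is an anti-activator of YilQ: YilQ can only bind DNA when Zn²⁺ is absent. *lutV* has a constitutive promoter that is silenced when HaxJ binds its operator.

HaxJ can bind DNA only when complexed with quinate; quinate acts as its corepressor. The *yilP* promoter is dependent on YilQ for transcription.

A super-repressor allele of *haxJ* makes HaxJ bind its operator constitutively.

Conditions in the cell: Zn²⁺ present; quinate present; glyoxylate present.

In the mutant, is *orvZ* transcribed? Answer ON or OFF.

Glyoxylate is present, so TorP is active.
HaxJ is constitutively active in this strain.
With repressor HaxJ bound, *lutV* is not transcribed.
So LutV is not produced.
Zn²⁺ is present, so YilQ is inactive.
Required activator YilQ is absent, so *yilP* is not transcribed.
So YilP is not produced.
Activator TorP is present, so *orvZ* is transcribed.

ON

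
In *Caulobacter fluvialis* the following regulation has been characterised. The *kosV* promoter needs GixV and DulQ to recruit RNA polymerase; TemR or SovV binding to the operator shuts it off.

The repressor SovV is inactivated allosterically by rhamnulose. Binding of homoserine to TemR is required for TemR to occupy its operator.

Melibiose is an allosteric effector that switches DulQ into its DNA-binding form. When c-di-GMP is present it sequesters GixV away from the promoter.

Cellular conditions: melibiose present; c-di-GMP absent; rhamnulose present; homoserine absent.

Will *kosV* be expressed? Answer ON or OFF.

Homoserine is absent, so TemR is inactive.
c-di-GMP is absent, so GixV is active.
Rhamnulose is present, so SovV is inactive.
Melibiose is present, so DulQ is active.
No repressor is bound and GixV and DulQ are active, so *kosV* is transcribed.

ON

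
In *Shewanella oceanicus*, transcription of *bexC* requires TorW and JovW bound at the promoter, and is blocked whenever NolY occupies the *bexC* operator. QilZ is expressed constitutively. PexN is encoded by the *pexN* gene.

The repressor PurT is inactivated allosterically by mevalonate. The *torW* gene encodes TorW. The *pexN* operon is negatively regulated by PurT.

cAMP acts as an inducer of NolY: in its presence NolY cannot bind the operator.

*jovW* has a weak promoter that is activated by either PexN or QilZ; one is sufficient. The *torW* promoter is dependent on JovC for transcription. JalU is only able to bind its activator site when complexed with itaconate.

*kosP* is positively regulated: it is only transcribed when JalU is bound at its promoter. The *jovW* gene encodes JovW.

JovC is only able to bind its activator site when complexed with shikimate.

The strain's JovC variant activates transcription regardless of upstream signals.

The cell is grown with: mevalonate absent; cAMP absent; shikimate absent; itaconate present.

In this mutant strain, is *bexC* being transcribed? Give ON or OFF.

JovC is constitutively active in this strain.
No repressor is bound and JovC is active, so *torW* is transcribed.
So TorW is produced and active.
cAMP is absent, so NolY is active.
Mevalonate is absent, so PurT is active.
With repressor PurT bound, *pexN* is not transcribed.
So PexN is not produced.
QilZ is produced constitutively and is active.
Activator QilZ is present, so *jovW* is transcribed.
So JovW is produced and active.
With repressor NolY bound, *bexC* is not transcribed.

OFF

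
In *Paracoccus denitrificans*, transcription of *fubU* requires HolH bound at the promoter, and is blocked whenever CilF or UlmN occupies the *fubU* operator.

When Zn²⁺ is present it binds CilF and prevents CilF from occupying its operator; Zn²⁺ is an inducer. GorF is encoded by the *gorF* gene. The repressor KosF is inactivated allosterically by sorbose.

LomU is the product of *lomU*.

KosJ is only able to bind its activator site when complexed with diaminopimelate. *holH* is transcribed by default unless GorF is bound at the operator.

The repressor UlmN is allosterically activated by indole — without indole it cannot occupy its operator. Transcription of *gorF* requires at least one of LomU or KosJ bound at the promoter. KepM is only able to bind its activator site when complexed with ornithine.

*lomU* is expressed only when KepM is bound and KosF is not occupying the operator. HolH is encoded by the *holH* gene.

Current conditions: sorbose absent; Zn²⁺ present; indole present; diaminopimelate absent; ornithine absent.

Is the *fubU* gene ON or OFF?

Zn²⁺ is present, so CilF is inactive.
Ornithine is absent, so KepM is inactive.
Sorbose is absent, so KosF is active.
With repressor KosF bound, *lomU* is not transcribed.
So LomU is not produced.
Diaminopimelate is absent, so KosJ is inactive.
No activator is available at the *gorF* promoter, so *gorF* is not transcribed.
So GorF is not produced.
With no repressor bound, *holH* is transcribed.
So HolH is produced and active.
Indole is present, so UlmN is active.
With repressor UlmN bound, *fubU* is not transcribed.

OFF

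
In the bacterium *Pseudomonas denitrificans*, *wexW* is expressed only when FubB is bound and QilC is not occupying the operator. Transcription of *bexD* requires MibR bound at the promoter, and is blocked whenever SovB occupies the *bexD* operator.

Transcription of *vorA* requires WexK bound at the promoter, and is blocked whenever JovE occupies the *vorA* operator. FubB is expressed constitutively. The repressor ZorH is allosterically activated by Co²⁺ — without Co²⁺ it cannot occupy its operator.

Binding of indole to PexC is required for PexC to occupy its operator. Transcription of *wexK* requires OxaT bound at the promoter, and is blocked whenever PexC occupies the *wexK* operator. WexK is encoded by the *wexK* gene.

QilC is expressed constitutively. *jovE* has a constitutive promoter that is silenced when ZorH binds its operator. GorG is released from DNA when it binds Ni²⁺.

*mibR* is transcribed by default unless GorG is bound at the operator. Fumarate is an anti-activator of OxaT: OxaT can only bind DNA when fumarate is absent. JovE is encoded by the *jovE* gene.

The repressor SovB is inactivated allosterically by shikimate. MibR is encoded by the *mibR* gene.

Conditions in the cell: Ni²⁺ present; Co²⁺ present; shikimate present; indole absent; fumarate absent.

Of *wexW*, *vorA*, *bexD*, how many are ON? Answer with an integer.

QilC is produced constitutively and is active.
FubB is produced constitutively and is active.
With repressor QilC bound, *wexW* is not transcribed.
→ *wexW* is OFF.
Indole is absent, so PexC is inactive.
Fumarate is absent, so OxaT is active.
No repressor is bound and OxaT is active, so *wexK* is transcribed.
So WexK is produced and active.
Co²⁺ is present, so ZorH is active.
With repressor ZorH bound, *jovE* is not transcribed.
So JovE is not produced.
No repressor is bound and WexK is active, so *vorA* is transcribed.
→ *vorA* is ON.
Ni²⁺ is present, so GorG is inactive.
With no repressor bound, *mibR* is transcribed.
So MibR is produced and active.
Shikimate is present, so SovB is inactive.
No repressor is bound and MibR is active, so *bexD* is transcribed.
→ *bexD* is ON.
2 of the 3 genes are transcribed.

2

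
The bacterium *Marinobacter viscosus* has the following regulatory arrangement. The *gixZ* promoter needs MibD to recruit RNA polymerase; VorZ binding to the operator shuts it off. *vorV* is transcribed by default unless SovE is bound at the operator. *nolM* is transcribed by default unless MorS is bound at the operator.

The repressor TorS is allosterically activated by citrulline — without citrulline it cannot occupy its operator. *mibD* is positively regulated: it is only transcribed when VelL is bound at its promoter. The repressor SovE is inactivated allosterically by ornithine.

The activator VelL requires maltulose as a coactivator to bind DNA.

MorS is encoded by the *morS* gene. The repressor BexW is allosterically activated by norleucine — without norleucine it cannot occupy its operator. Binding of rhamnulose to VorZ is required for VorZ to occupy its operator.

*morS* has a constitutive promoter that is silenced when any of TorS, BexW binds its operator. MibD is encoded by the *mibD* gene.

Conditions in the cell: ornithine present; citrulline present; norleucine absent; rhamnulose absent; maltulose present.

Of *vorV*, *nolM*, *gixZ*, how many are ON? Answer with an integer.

Ornithine is present, so SovE is inactive.
With no repressor bound, *vorV* is transcribed.
→ *vorV* is ON.
Citrulline is present, so TorS is active.
Norleucine is absent, so BexW is inactive.
With repressor TorS bound, *morS* is not transcribed.
So MorS is not produced.
With no repressor bound, *nolM* is transcribed.
→ *nolM* is ON.
Maltulose is present, so VelL is active.
No repressor is bound and VelL is active, so *mibD* is transcribed.
So MibD is produced and active.
Rhamnulose is absent, so VorZ is inactive.
No repressor is bound and MibD is active, so *gixZ* is transcribed.
→ *gixZ* is ON.
3 of the 3 genes are transcribed.

3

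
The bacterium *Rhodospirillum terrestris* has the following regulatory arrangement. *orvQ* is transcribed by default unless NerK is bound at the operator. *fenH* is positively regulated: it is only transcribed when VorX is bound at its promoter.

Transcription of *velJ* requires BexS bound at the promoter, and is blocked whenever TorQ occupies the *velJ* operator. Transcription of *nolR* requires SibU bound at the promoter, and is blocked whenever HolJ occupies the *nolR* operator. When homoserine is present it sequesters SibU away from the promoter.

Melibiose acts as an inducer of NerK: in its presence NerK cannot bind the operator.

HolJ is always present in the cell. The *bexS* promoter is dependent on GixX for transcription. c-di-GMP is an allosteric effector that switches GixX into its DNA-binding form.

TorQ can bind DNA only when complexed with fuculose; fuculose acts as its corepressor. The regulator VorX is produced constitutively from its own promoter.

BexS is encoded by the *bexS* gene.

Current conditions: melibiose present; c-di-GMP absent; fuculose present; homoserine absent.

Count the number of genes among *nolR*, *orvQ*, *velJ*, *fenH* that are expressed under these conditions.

2

HolJ is produced constitutively and is active.
Homoserine is absent, so SibU is active.
With repressor HolJ bound, *nolR* is not transcribed.
→ *nolR* is OFF.
Melibiose is present, so NerK is inactive.
With no repressor bound, *orvQ* is transcribed.
→ *orvQ* is ON.
Fuculose is present, so TorQ is active.
c-di-GMP is absent, so GixX is inactive.
Required activator GixX is absent, so *bexS* is not transcribed.
So BexS is not produced.
With repressor TorQ bound, *velJ* is not transcribed.
→ *velJ* is OFF.
VorX is produced constitutively and is active.
No repressor is bound and VorX is active, so *fenH* is transcribed.
→ *fenH* is ON.
2 of the 4 genes are transcribed.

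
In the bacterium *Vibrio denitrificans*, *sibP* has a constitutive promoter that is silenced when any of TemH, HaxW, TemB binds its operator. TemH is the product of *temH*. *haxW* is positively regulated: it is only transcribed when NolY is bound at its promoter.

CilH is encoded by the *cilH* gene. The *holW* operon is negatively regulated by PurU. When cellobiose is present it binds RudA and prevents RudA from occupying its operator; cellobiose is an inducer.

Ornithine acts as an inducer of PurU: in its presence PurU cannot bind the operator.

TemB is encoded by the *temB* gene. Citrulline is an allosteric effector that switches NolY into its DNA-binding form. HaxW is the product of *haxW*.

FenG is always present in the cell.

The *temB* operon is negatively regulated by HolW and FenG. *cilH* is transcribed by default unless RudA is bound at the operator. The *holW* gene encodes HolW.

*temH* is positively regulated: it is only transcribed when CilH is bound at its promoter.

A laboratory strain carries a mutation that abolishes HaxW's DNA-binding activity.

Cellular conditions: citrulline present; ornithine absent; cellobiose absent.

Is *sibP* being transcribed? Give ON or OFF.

ON

Cellobiose is absent, so RudA is active.
With repressor RudA bound, *cilH* is not transcribed.
So CilH is not produced.
Required activator CilH is absent, so *temH* is not transcribed.
So TemH is not produced.
HaxW is non-functional in this strain, so it has no effect.
Ornithine is absent, so PurU is active.
With repressor PurU bound, *holW* is not transcribed.
So HolW is not produced.
FenG is produced constitutively and is active.
With repressor FenG bound, *temB* is not transcribed.
So TemB is not produced.
With no repressor bound, *sibP* is transcribed.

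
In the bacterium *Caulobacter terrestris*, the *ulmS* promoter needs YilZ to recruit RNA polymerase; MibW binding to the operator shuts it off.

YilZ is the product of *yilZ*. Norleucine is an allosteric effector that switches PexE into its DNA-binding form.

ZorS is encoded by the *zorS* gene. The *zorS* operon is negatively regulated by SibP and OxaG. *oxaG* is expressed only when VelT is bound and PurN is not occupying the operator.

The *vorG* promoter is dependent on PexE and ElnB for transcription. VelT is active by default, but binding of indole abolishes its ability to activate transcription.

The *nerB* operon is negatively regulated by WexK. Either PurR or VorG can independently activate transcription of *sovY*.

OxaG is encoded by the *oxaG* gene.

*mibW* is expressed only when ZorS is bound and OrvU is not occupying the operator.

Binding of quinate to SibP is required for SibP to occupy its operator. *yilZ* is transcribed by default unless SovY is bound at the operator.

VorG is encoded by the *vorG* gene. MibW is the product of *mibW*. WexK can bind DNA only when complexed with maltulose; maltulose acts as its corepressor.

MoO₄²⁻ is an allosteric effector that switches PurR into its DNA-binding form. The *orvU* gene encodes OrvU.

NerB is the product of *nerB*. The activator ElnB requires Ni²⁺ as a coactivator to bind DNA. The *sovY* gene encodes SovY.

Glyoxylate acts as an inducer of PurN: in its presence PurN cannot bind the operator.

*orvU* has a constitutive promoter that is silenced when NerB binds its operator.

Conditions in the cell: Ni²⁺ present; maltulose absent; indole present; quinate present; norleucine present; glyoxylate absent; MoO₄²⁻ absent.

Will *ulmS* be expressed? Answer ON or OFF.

OFF

MoO₄²⁻ is absent, so PurR is inactive.
Norleucine is present, so PexE is active.
Ni²⁺ is present, so ElnB is active.
No repressor is bound and PexE and ElnB are active, so *vorG* is transcribed.
So VorG is produced and active.
Activator VorG is present, so *sovY* is transcribed.
So SovY is produced and active.
With repressor SovY bound, *yilZ* is not transcribed.
So YilZ is not produced.
Maltulose is absent, so WexK is inactive.
With no repressor bound, *nerB* is transcribed.
So NerB is produced and active.
With repressor NerB bound, *orvU* is not transcribed.
So OrvU is not produced.
Quinate is present, so SibP is active.
Indole is present, so VelT is inactive.
Glyoxylate is absent, so PurN is active.
With repressor PurN bound, *oxaG* is not transcribed.
So OxaG is not produced.
With repressor SibP bound, *zorS* is not transcribed.
So ZorS is not produced.
Required activator ZorS is absent, so *mibW* is not transcribed.
So MibW is not produced.
Required activator YilZ is absent, so *ulmS* is not transcribed.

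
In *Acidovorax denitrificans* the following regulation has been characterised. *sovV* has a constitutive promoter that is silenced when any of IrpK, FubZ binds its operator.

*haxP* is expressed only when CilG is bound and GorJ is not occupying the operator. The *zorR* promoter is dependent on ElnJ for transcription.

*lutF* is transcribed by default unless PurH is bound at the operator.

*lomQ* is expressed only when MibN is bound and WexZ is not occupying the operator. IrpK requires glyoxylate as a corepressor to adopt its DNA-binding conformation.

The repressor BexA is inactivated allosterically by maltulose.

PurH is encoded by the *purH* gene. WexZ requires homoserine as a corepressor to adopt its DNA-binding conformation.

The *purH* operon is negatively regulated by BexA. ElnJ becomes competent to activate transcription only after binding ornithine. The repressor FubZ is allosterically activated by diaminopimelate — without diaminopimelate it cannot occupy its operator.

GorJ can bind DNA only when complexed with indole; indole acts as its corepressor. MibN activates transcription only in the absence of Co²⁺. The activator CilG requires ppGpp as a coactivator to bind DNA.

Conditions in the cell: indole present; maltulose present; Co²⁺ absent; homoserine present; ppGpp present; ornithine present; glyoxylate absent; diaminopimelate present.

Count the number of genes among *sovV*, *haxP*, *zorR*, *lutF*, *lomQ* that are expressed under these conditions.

Glyoxylate is absent, so IrpK is inactive.
Diaminopimelate is present, so FubZ is active.
With repressor FubZ bound, *sovV* is not transcribed.
→ *sovV* is OFF.
Indole is present, so GorJ is active.
ppGpp is present, so CilG is active.
With repressor GorJ bound, *haxP* is not transcribed.
→ *haxP* is OFF.
Ornithine is present, so ElnJ is active.
No repressor is bound and ElnJ is active, so *zorR* is transcribed.
→ *zorR* is ON.
Maltulose is present, so BexA is inactive.
With no repressor bound, *purH* is transcribed.
So PurH is produced and active.
With repressor PurH bound, *lutF* is not transcribed.
→ *lutF* is OFF.
Homoserine is present, so WexZ is active.
Co²⁺ is absent, so MibN is active.
With repressor WexZ bound, *lomQ* is not transcribed.
→ *lomQ* is OFF.
1 of the 5 genes is transcribed.

1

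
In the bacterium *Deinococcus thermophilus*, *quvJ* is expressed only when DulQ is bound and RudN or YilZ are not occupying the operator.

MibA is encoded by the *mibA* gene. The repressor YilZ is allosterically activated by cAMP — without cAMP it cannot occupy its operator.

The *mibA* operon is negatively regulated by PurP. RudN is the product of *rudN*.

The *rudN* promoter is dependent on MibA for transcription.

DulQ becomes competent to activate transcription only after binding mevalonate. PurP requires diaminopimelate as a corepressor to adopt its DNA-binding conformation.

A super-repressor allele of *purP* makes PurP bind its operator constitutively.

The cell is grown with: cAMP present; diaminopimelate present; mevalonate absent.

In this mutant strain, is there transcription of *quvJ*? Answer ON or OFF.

OFF

PurP is constitutively active in this strain.
With repressor PurP bound, *mibA* is not transcribed.
So MibA is not produced.
Required activator MibA is absent, so *rudN* is not transcribed.
So RudN is not produced.
cAMP is present, so YilZ is active.
Mevalonate is absent, so DulQ is inactive.
With repressor YilZ bound, *quvJ* is not transcribed.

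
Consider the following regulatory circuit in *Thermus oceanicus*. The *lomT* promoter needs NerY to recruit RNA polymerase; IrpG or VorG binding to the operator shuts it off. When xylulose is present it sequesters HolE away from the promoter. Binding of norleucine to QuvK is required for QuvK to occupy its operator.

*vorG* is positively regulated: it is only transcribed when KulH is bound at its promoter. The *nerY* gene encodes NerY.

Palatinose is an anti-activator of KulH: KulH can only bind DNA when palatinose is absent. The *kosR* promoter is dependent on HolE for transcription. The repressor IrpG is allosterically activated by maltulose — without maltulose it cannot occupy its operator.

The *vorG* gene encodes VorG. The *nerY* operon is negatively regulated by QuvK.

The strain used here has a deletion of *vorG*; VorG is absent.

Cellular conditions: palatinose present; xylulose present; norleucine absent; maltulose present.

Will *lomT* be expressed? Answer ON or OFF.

Maltulose is present, so IrpG is active.
Norleucine is absent, so QuvK is inactive.
With no repressor bound, *nerY* is transcribed.
So NerY is produced and active.
VorG is non-functional in this strain, so it has no effect.
With repressor IrpG bound, *lomT* is not transcribed.

OFF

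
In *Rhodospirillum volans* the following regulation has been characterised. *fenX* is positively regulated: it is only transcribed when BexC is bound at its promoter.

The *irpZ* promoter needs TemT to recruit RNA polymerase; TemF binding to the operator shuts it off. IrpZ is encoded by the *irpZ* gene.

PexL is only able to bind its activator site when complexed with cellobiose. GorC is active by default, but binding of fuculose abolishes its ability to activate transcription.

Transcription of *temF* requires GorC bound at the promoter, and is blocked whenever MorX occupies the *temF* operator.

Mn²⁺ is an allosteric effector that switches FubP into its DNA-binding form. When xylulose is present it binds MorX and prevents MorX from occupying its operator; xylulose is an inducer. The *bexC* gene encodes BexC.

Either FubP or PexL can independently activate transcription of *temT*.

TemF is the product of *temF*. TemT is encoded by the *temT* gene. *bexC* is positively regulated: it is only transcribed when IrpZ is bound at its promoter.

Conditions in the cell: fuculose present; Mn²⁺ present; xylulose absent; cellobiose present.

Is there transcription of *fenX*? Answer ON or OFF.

Xylulose is absent, so MorX is active.
Fuculose is present, so GorC is inactive.
With repressor MorX bound, *temF* is not transcribed.
So TemF is not produced.
Mn²⁺ is present, so FubP is active.
Cellobiose is present, so PexL is active.
Activator FubP is present, so *temT* is transcribed.
So TemT is produced and active.
No repressor is bound and TemT is active, so *irpZ* is transcribed.
So IrpZ is produced and active.
No repressor is bound and IrpZ is active, so *bexC* is transcribed.
So BexC is produced and active.
No repressor is bound and BexC is active, so *fenX* is transcribed.

ON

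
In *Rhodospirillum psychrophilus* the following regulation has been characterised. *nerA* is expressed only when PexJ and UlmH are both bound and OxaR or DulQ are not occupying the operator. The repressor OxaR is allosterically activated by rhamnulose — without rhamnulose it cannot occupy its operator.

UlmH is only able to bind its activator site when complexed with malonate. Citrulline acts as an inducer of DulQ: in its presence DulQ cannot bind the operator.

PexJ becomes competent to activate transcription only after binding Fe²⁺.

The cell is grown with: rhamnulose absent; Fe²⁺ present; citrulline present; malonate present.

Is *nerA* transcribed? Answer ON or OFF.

ON

Fe²⁺ is present, so PexJ is active.
Malonate is present, so UlmH is active.
Rhamnulose is absent, so OxaR is inactive.
Citrulline is present, so DulQ is inactive.
No repressor is bound and PexJ and UlmH are active, so *nerA* is transcribed.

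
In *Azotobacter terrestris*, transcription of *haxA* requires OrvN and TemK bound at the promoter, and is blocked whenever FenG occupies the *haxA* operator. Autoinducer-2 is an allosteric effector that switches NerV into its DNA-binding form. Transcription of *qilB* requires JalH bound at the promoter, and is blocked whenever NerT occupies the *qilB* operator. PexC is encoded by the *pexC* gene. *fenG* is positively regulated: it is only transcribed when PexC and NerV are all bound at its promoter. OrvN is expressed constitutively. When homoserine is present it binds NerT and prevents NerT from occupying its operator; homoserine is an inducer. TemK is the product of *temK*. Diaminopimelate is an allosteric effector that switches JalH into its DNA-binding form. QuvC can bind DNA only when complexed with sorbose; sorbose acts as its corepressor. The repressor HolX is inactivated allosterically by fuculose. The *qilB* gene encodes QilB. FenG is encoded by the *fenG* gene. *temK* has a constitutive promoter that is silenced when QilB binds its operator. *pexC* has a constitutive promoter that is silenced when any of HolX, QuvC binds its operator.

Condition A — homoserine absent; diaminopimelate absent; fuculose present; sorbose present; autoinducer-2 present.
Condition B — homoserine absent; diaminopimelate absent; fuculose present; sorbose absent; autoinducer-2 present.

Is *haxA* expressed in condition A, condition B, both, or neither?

Condition A:
OrvN is produced constitutively and is active.
Homoserine is absent, so NerT is active.
Diaminopimelate is absent, so JalH is inactive.
With repressor NerT bound, *qilB* is not transcribed.
So QilB is not produced.
With no repressor bound, *temK* is transcribed.
So TemK is produced and active.
Fuculose is present, so HolX is inactive.
Sorbose is present, so QuvC is active.
With repressor QuvC bound, *pexC* is not transcribed.
So PexC is not produced.
Autoinducer-2 is present, so NerV is active.
Required activator PexC is absent, so *fenG* is not transcribed.
So FenG is not produced.
No repressor is bound and OrvN and TemK are active, so *haxA* is transcribed.
→ *haxA* is ON in A.
Condition B:
OrvN is produced constitutively and is active.
Homoserine is absent, so NerT is active.
Diaminopimelate is absent, so JalH is inactive.
With repressor NerT bound, *qilB* is not transcribed.
So QilB is not produced.
With no repressor bound, *temK* is transcribed.
So TemK is produced and active.
Fuculose is present, so HolX is inactive.
Sorbose is absent, so QuvC is inactive.
With no repressor bound, *pexC* is transcribed.
So PexC is produced and active.
Autoinducer-2 is present, so NerV is active.
No repressor is bound and PexC and NerV are active, so *fenG* is transcribed.
So FenG is produced and active.
With repressor FenG bound, *haxA* is not transcribed.
→ *haxA* is OFF in B.

A only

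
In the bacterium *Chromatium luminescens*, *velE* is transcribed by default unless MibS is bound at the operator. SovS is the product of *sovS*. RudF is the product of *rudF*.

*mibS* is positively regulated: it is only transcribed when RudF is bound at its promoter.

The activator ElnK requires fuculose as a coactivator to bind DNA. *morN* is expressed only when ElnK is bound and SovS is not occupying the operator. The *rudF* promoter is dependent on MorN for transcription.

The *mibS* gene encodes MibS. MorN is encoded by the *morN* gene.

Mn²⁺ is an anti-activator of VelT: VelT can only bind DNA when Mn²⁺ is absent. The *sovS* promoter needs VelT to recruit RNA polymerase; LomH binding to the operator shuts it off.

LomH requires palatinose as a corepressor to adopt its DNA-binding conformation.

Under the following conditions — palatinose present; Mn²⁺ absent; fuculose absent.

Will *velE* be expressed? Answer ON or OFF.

Mn²⁺ is absent, so VelT is active.
Palatinose is present, so LomH is active.
With repressor LomH bound, *sovS* is not transcribed.
So SovS is not produced.
Fuculose is absent, so ElnK is inactive.
Required activator ElnK is absent, so *morN* is not transcribed.
So MorN is not produced.
Required activator MorN is absent, so *rudF* is not transcribed.
So RudF is not produced.
Required activator RudF is absent, so *mibS* is not transcribed.
So MibS is not produced.
With no repressor bound, *velE* is transcribed.

ON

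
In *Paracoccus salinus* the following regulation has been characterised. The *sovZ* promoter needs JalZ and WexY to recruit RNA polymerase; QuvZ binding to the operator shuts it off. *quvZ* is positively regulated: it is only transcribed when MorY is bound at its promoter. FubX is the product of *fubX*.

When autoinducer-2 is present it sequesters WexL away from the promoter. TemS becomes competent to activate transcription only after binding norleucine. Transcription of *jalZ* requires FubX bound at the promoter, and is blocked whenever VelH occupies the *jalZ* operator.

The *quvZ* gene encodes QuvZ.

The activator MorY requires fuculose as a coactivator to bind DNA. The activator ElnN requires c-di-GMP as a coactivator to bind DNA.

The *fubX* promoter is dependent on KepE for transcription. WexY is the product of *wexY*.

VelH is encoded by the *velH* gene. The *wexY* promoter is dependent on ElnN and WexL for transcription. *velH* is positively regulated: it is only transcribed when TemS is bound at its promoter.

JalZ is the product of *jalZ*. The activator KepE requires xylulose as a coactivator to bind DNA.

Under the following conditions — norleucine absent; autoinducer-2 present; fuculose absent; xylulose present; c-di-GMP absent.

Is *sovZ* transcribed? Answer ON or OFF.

Norleucine is absent, so TemS is inactive.
Required activator TemS is absent, so *velH* is not transcribed.
So VelH is not produced.
Xylulose is present, so KepE is active.
No repressor is bound and KepE is active, so *fubX* is transcribed.
So FubX is produced and active.
No repressor is bound and FubX is active, so *jalZ* is transcribed.
So JalZ is produced and active.
Fuculose is absent, so MorY is inactive.
Required activator MorY is absent, so *quvZ* is not transcribed.
So QuvZ is not produced.
c-di-GMP is absent, so ElnN is inactive.
Autoinducer-2 is present, so WexL is inactive.
Required activator ElnN is absent, so *wexY* is not transcribed.
So WexY is not produced.
Required activator WexY is absent, so *sovZ* is not transcribed.

OFF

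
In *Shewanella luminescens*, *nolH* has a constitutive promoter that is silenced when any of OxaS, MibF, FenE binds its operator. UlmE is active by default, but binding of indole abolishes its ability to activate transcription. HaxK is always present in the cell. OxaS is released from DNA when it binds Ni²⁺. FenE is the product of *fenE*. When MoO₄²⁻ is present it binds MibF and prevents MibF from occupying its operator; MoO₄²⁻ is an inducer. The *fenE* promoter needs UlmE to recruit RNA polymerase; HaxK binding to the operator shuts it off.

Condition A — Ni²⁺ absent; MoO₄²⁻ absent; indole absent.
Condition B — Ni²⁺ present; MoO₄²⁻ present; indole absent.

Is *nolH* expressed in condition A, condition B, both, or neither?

B only

Condition A:
Ni²⁺ is absent, so OxaS is active.
MoO₄²⁻ is absent, so MibF is active.
HaxK is produced constitutively and is active.
Indole is absent, so UlmE is active.
With repressor HaxK bound, *fenE* is not transcribed.
So FenE is not produced.
With repressor OxaS bound, *nolH* is not transcribed.
→ *nolH* is OFF in A.
Condition B:
Ni²⁺ is present, so OxaS is inactive.
MoO₄²⁻ is present, so MibF is inactive.
HaxK is produced constitutively and is active.
Indole is absent, so UlmE is active.
With repressor HaxK bound, *fenE* is not transcribed.
So FenE is not produced.
With no repressor bound, *nolH* is transcribed.
→ *nolH* is ON in B.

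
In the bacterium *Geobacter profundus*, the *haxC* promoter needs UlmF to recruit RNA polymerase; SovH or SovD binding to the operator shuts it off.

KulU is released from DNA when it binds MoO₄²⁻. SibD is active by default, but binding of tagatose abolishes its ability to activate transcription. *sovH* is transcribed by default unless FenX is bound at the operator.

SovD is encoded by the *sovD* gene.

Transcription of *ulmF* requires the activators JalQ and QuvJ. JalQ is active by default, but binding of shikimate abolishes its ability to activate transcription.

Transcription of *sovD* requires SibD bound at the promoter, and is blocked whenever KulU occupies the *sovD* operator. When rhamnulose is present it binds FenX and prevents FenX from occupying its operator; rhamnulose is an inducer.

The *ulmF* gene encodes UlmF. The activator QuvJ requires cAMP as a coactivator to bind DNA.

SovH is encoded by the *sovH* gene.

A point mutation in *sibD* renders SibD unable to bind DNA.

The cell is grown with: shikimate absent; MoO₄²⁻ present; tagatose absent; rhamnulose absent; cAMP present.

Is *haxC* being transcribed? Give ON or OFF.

ON

Rhamnulose is absent, so FenX is active.
With repressor FenX bound, *sovH* is not transcribed.
So SovH is not produced.
MoO₄²⁻ is present, so KulU is inactive.
SibD is non-functional in this strain, so it has no effect.
Required activator SibD is absent, so *sovD* is not transcribed.
So SovD is not produced.
Shikimate is absent, so JalQ is active.
cAMP is present, so QuvJ is active.
No repressor is bound and JalQ and QuvJ are active, so *ulmF* is transcribed.
So UlmF is produced and active.
No repressor is bound and UlmF is active, so *haxC* is transcribed.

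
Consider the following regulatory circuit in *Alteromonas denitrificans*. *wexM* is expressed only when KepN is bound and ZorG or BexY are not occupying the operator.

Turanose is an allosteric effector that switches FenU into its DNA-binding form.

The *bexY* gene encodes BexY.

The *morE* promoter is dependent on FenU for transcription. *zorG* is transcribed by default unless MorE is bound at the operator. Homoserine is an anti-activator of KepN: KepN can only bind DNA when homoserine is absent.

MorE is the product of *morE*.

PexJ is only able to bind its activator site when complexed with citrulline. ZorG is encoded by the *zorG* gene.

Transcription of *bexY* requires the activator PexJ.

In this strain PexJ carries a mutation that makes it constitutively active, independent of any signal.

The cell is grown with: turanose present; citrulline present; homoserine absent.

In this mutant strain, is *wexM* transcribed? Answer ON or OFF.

OFF

Turanose is present, so FenU is active.
No repressor is bound and FenU is active, so *morE* is transcribed.
So MorE is produced and active.
With repressor MorE bound, *zorG* is not transcribed.
So ZorG is not produced.
PexJ is constitutively active in this strain.
No repressor is bound and PexJ is active, so *bexY* is transcribed.
So BexY is produced and active.
Homoserine is absent, so KepN is active.
With repressor BexY bound, *wexM* is not transcribed.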